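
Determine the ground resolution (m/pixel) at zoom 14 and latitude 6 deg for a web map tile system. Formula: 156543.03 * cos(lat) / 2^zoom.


res = 156543.03 * cos(6) / 2^14 = 156543.03 * 0.9945219 / 16384 = 9.5 m/pixel

9.5 m/pixel


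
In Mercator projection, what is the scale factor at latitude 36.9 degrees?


SF = 1 / cos(36.9) = 1 / 0.799685 = 1.25

1.25


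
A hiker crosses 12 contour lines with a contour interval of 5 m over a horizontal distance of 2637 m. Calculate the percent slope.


elevation change = 12 * 5 = 60 m
slope = 60 / 2637 * 100 = 2.3%

2.3%


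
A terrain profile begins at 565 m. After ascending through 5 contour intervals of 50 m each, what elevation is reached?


elevation = 565 + 5 * 50 = 815 m

815 m


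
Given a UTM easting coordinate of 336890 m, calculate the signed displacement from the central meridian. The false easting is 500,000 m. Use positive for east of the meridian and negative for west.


displacement = 336890 - 500000 = -163110 m

-163110 m


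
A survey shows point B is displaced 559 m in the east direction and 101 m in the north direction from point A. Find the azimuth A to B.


az = atan2(559, 101) = 79.8 deg
adjusted to 0-360: 79.8 degrees

79.8 degrees


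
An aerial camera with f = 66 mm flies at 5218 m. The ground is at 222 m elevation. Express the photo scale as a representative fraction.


scale = f / (H - h) = 66 mm / 4996 m = 66 / 4996000 = 1:75697

1:75697


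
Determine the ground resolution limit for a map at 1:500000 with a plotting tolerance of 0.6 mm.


ground = 0.6 mm * 500000 / 1000 = 300.0 m

300.0 m


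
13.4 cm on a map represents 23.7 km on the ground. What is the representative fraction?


ground = 23.7 km = 2370000 cm; RF denominator = ground / map = 2370000 / 13.4 ≈ 176866; RF = 1:176866

1:176866


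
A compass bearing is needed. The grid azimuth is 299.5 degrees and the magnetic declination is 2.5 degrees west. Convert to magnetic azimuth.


magnetic azimuth = grid azimuth - declination (east +ve)
mag_az = 299.5 - -2.5 = 302.0 degrees

302.0 degrees


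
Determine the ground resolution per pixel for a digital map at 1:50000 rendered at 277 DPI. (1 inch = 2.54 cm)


pixel_cm = 2.54 / 277 ≈ 0.00917 cm
ground = pixel_cm * 50000 / 100 = 2.54 * 50000 / (277 * 100) = 127000 / 27700 ≈ 4.58 m

4.58 m


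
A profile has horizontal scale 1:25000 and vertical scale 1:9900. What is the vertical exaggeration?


VE = horizontal_scale / vertical_scale = 25000 / 9900 ≈ 2.5

2.5x


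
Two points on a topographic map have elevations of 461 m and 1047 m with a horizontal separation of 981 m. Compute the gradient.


gradient = (1047 - 461) / 981 = 586 / 981 = 0.5973

0.5973


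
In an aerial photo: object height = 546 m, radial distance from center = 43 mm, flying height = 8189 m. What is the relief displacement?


d = h * r / H = 546 * 43 / 8189 = 2.87 mm

2.87 mm


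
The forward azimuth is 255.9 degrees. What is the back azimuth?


back azimuth = (255.9 + 180) mod 360 = 75.9 degrees

75.9 degrees


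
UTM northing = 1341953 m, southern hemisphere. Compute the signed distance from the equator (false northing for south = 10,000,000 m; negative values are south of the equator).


For southern: actual = 1341953 - 10000000 = -8658047 m

-8658047 m


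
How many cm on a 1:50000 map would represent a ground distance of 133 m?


map_cm = 133 * 100 / 50000 = 0.266 cm ≈ 0.27 cm

0.27 cm


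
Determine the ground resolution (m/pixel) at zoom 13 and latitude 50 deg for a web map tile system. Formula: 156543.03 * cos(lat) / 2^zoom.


res = 156543.03 * cos(50) / 2^13 = 156543.03 * 0.64278761 / 8192 = 12.28 m/pixel

12.28 m/pixel


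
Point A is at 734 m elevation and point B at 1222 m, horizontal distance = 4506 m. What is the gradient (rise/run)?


gradient = (1222 - 734) / 4506 = 488 / 4506 = 0.1083

0.1083


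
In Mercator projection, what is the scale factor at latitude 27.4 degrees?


SF = 1 / cos(27.4) = 1 / 0.887815 = 1.126

1.126


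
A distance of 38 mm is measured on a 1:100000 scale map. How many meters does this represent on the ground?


ground = 38 mm * 100000 / 1000 = 3800.0 m

3800.0 m


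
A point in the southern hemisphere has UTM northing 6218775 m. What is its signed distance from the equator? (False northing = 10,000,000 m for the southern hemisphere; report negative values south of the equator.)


For southern: actual = 6218775 - 10000000 = -3781225 m

-3781225 m


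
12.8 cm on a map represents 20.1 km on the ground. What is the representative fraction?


ground = 20.1 km = 2010000 cm; RF denominator = ground / map = 2010000 / 12.8 ≈ 157031; RF = 1:157031

1:157031


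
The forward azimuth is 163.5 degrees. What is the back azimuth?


back azimuth = (163.5 + 180) mod 360 = 343.5 degrees

343.5 degrees


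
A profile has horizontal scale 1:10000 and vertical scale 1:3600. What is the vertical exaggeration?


VE = horizontal_scale / vertical_scale = 10000 / 3600 ≈ 2.8

2.8x


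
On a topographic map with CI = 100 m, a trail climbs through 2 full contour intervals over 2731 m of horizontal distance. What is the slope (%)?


elevation change = 2 * 100 = 200 m
slope = 200 / 2731 * 100 = 7.3%

7.3%


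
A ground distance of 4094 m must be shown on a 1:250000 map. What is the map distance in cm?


map_cm = 4094 * 100 / 250000 = 1.6376 cm ≈ 1.64 cm

1.64 cm


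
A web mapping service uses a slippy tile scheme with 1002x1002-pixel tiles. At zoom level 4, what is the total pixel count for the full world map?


tiles per axis = 2^4 = 16
total tiles = 16^2 = 256
pixels per axis = 16 * 1002 = 16032
total pixels = 16032^2 = 257025024

257025024 pixels


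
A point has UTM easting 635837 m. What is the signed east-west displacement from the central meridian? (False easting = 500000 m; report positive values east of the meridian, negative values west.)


displacement = 635837 - 500000 = 135837 m

135837 m


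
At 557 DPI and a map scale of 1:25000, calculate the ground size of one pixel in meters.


pixel_cm = 2.54 / 557 ≈ 0.00456 cm
ground = pixel_cm * 25000 / 100 = 2.54 * 25000 / (557 * 100) = 63500 / 55700 ≈ 1.14 m

1.14 m


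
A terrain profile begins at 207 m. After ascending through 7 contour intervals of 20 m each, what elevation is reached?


elevation = 207 + 7 * 20 = 347 m

347 m


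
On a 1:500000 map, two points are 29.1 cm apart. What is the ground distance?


ground = 29.1 cm * 500000 / 100 = 145500.0 m = 145.5 km

145.5 km


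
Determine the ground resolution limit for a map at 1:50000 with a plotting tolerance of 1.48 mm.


ground = 1.48 mm * 50000 / 1000 = 74.0 m

74.0 m


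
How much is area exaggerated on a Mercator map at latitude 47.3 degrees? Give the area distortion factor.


area_distortion = 1/cos^2(47.3) = 2.174

2.174


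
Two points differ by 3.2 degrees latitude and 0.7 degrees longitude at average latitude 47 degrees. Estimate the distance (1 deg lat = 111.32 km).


dlat_km = 3.2 * 111.32 = 356.224
dlon_km = 0.7 * 111.32 * cos(47) ≈ 53.144
dist = sqrt(356.224^2 + 53.144^2) ≈ 360.2 km

360.2 km


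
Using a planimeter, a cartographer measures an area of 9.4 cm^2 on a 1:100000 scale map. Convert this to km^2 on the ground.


ground_area = 9.4 * (100000/100)^2 = 9400000.0 m^2 = 9.4 km^2

9.4 km^2


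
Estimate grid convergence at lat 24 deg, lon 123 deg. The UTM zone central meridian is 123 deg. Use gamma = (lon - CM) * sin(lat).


gamma = (123 - 123) * sin(24) = 0 * 0.406737 = 0.0 degrees

0.0 degrees


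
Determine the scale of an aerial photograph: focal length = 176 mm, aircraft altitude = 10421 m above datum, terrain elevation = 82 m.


scale = f / (H - h) = 176 mm / 10339 m = 176 / 10339000 = 1:58744

1:58744


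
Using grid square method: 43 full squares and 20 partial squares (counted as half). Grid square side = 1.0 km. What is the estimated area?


effective squares = 43 + 20 * 0.5 = 53.0
area = 53.0 * 1.0 = 53.0 km^2

53.0 km^2


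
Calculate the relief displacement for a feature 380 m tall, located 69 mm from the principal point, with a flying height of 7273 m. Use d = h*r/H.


d = h * r / H = 380 * 69 / 7273 = 3.61 mm

3.61 mm


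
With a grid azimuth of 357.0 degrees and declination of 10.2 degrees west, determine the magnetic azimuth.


magnetic azimuth = grid azimuth - declination (east +ve)
mag_az = 357.0 - -10.2 = 7.2 degrees

7.2 degrees


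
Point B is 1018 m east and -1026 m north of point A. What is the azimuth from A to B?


az = atan2(1018, -1026) = 135.2 deg
adjusted to 0-360: 135.2 degrees

135.2 degrees


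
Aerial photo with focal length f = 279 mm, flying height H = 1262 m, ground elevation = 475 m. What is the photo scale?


scale = f / (H - h) = 279 mm / 787 m = 279 / 787000 = 1:2821

1:2821


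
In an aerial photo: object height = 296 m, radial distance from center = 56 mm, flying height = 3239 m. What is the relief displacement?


d = h * r / H = 296 * 56 / 3239 = 5.12 mm

5.12 mm


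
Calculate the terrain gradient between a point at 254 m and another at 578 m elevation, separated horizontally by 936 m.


gradient = (578 - 254) / 936 = 324 / 936 = 0.3462

0.3462


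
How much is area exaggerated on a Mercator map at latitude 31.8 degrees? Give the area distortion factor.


area_distortion = 1/cos^2(31.8) = 1.384

1.384


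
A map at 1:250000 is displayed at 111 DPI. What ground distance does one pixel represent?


pixel_cm = 2.54 / 111 ≈ 0.022883 cm
ground = pixel_cm * 250000 / 100 = 2.54 * 250000 / (111 * 100) = 635000 / 11100 ≈ 57.21 m

57.21 m


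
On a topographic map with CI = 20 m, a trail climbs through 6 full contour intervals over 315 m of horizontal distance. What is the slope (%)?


elevation change = 6 * 20 = 120 m
slope = 120 / 315 * 100 = 38.1%

38.1%


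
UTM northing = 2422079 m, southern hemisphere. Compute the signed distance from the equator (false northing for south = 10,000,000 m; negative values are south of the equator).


For southern: actual = 2422079 - 10000000 = -7577921 m

-7577921 m


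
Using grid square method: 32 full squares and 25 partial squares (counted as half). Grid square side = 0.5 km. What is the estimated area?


effective squares = 32 + 25 * 0.5 = 44.5
area = 44.5 * 0.25 = 11.125 km^2

11.125 km^2


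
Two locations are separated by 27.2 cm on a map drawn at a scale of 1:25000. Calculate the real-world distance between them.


ground = 27.2 cm * 25000 / 100 = 6800.0 m = 6.8 km

6.8 km


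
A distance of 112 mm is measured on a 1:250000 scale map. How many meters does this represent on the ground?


ground = 112 mm * 250000 / 1000 = 28000.0 m

28000.0 m


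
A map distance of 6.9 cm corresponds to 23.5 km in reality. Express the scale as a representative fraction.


ground = 23.5 km = 2350000 cm; RF denominator = ground / map = 2350000 / 6.9 ≈ 340580; RF = 1:340580

1:340580


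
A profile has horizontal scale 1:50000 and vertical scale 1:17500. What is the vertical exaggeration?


VE = horizontal_scale / vertical_scale = 50000 / 17500 ≈ 2.9

2.9x


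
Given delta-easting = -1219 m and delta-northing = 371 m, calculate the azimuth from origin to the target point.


az = atan2(-1219, 371) = -73.1 deg
adjusted to 0-360: 286.9 degrees

286.9 degrees


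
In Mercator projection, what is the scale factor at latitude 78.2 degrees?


SF = 1 / cos(78.2) = 1 / 0.204496 = 4.89

4.89


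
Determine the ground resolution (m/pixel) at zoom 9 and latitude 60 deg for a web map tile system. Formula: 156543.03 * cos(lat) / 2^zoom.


res = 156543.03 * cos(60) / 2^9 = 156543.03 * 0.5 / 512 = 152.87 m/pixel

152.87 m/pixel


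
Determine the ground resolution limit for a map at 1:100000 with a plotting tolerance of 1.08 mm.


ground = 1.08 mm * 100000 / 1000 = 108.0 m

108.0 m


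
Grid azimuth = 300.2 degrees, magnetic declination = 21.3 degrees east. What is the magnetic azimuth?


magnetic azimuth = grid azimuth - declination (east +ve)
mag_az = 300.2 - 21.3 = 278.9 degrees

278.9 degrees


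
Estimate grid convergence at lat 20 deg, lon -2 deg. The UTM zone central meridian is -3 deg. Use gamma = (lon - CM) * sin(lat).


gamma = (-2 - -3) * sin(20) = 1 * 0.34202 = 0.342 degrees

0.342 degrees


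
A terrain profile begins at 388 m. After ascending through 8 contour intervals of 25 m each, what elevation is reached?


elevation = 388 + 8 * 25 = 588 m

588 m


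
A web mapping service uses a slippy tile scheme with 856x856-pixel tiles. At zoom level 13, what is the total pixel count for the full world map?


tiles per axis = 2^13 = 8192
total tiles = 8192^2 = 67108864
pixels per axis = 8192 * 856 = 7012352
total pixels = 7012352^2 = 49173080571904

49173080571904 pixels


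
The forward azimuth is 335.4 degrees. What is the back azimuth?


back azimuth = (335.4 + 180) mod 360 = 155.4 degrees

155.4 degrees


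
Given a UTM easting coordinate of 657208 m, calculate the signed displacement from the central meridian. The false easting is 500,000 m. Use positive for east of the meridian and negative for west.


displacement = 657208 - 500000 = 157208 m

157208 m


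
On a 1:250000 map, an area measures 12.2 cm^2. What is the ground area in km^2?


ground_area = 12.2 * (250000/100)^2 = 76250000.0 m^2 = 76.25 km^2

76.25 km^2


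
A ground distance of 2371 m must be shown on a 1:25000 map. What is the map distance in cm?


map_cm = 2371 * 100 / 25000 = 9.484 cm ≈ 9.48 cm

9.48 cm


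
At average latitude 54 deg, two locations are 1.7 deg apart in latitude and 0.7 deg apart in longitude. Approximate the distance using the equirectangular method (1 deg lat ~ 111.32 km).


dlat_km = 1.7 * 111.32 = 189.244
dlon_km = 0.7 * 111.32 * cos(54) ≈ 45.803
dist = sqrt(189.244^2 + 45.803^2) ≈ 194.7 km

194.7 km


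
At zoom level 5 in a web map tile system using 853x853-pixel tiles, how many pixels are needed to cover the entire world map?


tiles per axis = 2^5 = 32
total tiles = 32^2 = 1024
pixels per axis = 32 * 853 = 27296
total pixels = 27296^2 = 745071616

745071616 pixels


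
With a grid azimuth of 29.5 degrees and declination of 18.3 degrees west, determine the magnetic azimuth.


magnetic azimuth = grid azimuth - declination (east +ve)
mag_az = 29.5 - -18.3 = 47.8 degrees

47.8 degrees


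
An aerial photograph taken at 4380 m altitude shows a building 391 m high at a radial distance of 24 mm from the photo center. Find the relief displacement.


d = h * r / H = 391 * 24 / 4380 = 2.14 mm

2.14 mm


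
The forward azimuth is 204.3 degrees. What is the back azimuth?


back azimuth = (204.3 + 180) mod 360 = 24.3 degrees

24.3 degrees


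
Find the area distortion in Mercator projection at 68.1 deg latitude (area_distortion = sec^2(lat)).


area_distortion = 1/cos^2(68.1) = 7.188

7.188


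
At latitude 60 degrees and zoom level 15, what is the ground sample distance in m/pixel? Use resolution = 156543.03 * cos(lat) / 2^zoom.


res = 156543.03 * cos(60) / 2^15 = 156543.03 * 0.5 / 32768 = 2.39 m/pixel

2.39 m/pixel


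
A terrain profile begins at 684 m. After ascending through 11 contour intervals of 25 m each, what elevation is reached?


elevation = 684 + 11 * 25 = 959 m

959 m


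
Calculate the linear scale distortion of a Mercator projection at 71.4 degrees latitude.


SF = 1 / cos(71.4) = 1 / 0.318959 = 3.135

3.135


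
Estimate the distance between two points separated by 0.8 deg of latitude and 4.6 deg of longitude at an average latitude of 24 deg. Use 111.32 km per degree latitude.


dlat_km = 0.8 * 111.32 = 89.056
dlon_km = 4.6 * 111.32 * cos(24) ≈ 467.801
dist = sqrt(89.056^2 + 467.801^2) ≈ 476.2 km

476.2 km


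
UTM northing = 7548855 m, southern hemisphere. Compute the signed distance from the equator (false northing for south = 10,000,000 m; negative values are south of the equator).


For southern: actual = 7548855 - 10000000 = -2451145 m

-2451145 m


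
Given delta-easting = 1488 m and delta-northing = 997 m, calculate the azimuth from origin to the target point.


az = atan2(1488, 997) = 56.2 deg
adjusted to 0-360: 56.2 degrees

56.2 degrees


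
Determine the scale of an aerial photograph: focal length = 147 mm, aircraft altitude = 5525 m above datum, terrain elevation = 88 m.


scale = f / (H - h) = 147 mm / 5437 m = 147 / 5437000 = 1:36986

1:36986


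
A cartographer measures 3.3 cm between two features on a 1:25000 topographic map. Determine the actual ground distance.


ground = 3.3 cm * 25000 / 100 = 825.0 m

825.0 m


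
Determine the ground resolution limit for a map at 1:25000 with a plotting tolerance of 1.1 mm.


ground = 1.1 mm * 25000 / 1000 = 27.5 m

27.5 m


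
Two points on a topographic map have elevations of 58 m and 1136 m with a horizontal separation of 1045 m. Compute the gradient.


gradient = (1136 - 58) / 1045 = 1078 / 1045 = 1.0316

1.0316


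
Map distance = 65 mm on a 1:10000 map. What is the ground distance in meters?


ground = 65 mm * 10000 / 1000 = 650.0 m

650.0 m


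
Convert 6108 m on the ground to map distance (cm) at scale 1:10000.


map_cm = 6108 * 100 / 10000 = 61.08 cm

61.08 cm


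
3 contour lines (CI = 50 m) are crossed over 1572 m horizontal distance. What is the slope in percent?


elevation change = 3 * 50 = 150 m
slope = 150 / 1572 * 100 = 9.5%

9.5%


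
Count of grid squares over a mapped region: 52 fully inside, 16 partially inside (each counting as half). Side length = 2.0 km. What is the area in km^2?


effective squares = 52 + 16 * 0.5 = 60.0
area = 60.0 * 4.0 = 240.0 km^2

240.0 km^2


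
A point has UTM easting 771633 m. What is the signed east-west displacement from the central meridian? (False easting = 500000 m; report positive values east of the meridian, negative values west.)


displacement = 771633 - 500000 = 271633 m

271633 m


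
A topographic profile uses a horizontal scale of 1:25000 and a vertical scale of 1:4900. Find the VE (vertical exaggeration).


VE = horizontal_scale / vertical_scale = 25000 / 4900 ≈ 5.1

5.1x


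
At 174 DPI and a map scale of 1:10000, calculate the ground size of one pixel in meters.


pixel_cm = 2.54 / 174 ≈ 0.014598 cm
ground = pixel_cm * 10000 / 100 = 2.54 * 10000 / (174 * 100) = 25400 / 17400 ≈ 1.46 m

1.46 m


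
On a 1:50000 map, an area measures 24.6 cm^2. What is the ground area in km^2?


ground_area = 24.6 * (50000/100)^2 = 6150000.0 m^2 = 6.15 km^2

6.15 km^2


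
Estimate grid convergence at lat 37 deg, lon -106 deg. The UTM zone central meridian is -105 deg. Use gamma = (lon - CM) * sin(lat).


gamma = (-106 - -105) * sin(37) = -1 * 0.601815 = -0.602 degrees

-0.602 degrees


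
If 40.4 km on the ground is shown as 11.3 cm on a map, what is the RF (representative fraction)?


ground = 40.4 km = 4040000 cm; RF denominator = ground / map = 4040000 / 11.3 ≈ 357522; RF = 1:357522

1:357522


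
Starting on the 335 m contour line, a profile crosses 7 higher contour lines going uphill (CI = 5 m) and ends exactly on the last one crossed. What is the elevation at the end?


elevation = 335 + 7 * 5 = 370 m

370 m


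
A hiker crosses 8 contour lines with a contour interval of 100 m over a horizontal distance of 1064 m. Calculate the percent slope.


elevation change = 8 * 100 = 800 m
slope = 800 / 1064 * 100 = 75.2%

75.2%


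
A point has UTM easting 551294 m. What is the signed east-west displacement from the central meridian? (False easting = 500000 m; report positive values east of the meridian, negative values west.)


displacement = 551294 - 500000 = 51294 m

51294 m


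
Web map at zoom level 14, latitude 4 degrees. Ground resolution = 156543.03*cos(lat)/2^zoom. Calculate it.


res = 156543.03 * cos(4) / 2^14 = 156543.03 * 0.99756405 / 16384 = 9.53 m/pixel

9.53 m/pixel


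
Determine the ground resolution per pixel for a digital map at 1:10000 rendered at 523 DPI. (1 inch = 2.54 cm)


pixel_cm = 2.54 / 523 ≈ 0.004857 cm
ground = pixel_cm * 10000 / 100 = 2.54 * 10000 / (523 * 100) = 25400 / 52300 ≈ 0.49 m

0.49 m


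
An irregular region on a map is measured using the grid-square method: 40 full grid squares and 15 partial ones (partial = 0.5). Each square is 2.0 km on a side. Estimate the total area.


effective squares = 40 + 15 * 0.5 = 47.5
area = 47.5 * 4.0 = 190.0 km^2

190.0 km^2


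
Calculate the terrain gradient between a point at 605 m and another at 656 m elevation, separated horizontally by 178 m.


gradient = (656 - 605) / 178 = 51 / 178 = 0.2865

0.2865


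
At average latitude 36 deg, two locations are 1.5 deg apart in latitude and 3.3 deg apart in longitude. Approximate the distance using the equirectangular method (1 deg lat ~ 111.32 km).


dlat_km = 1.5 * 111.32 = 166.98
dlon_km = 3.3 * 111.32 * cos(36) ≈ 297.197
dist = sqrt(166.98^2 + 297.197^2) ≈ 340.9 km

340.9 km


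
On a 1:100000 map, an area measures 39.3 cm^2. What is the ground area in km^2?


ground_area = 39.3 * (100000/100)^2 = 39300000.0 m^2 = 39.3 km^2

39.3 km^2


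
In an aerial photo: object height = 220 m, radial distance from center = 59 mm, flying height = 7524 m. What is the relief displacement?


d = h * r / H = 220 * 59 / 7524 = 1.73 mm

1.73 mm


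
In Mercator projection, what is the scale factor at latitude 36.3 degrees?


SF = 1 / cos(36.3) = 1 / 0.805928 = 1.241

1.241


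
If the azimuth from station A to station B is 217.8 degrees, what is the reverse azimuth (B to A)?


back azimuth = (217.8 + 180) mod 360 = 37.8 degrees

37.8 degrees


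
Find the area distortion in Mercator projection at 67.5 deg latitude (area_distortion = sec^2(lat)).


area_distortion = 1/cos^2(67.5) = 6.828

6.828


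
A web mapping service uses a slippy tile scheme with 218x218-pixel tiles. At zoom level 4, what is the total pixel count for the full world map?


tiles per axis = 2^4 = 16
total tiles = 16^2 = 256
pixels per axis = 16 * 218 = 3488
total pixels = 3488^2 = 12166144

12166144 pixels


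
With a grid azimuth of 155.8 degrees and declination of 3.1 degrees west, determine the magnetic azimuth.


magnetic azimuth = grid azimuth - declination (east +ve)
mag_az = 155.8 - -3.1 = 158.9 degrees

158.9 degrees


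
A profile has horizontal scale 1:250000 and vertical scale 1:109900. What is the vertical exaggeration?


VE = horizontal_scale / vertical_scale = 250000 / 109900 ≈ 2.3

2.3x


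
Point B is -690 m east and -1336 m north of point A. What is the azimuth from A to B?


az = atan2(-690, -1336) = -152.7 deg
adjusted to 0-360: 207.3 degrees

207.3 degrees


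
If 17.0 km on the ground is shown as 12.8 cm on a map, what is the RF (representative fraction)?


ground = 17.0 km = 1700000 cm; RF denominator = ground / map = 1700000 / 12.8 ≈ 132813; RF = 1:132813

1:132813


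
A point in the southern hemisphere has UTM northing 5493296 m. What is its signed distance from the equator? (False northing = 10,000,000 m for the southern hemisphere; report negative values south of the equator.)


For southern: actual = 5493296 - 10000000 = -4506704 m

-4506704 m


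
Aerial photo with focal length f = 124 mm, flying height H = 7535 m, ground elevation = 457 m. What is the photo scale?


scale = f / (H - h) = 124 mm / 7078 m = 124 / 7078000 = 1:57081

1:57081


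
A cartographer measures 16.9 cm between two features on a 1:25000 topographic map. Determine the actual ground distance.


ground = 16.9 cm * 25000 / 100 = 4225.0 m = 4.225 km

4.225 km


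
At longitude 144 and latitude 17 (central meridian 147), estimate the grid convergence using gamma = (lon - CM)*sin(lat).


gamma = (144 - 147) * sin(17) = -3 * 0.292372 = -0.877 degrees

-0.877 degrees


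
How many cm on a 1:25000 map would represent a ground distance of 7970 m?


map_cm = 7970 * 100 / 25000 = 31.88 cm

31.88 cm


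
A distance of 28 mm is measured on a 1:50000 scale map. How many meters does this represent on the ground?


ground = 28 mm * 50000 / 1000 = 1400.0 m

1400.0 m


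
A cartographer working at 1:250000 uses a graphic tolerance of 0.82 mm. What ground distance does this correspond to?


ground = 0.82 mm * 250000 / 1000 = 205.0 m

205.0 m


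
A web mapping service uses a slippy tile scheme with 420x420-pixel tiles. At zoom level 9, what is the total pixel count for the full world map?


tiles per axis = 2^9 = 512
total tiles = 512^2 = 262144
pixels per axis = 512 * 420 = 215040
total pixels = 215040^2 = 46242201600

46242201600 pixels


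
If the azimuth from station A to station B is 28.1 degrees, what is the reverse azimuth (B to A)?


back azimuth = (28.1 + 180) mod 360 = 208.1 degrees

208.1 degrees


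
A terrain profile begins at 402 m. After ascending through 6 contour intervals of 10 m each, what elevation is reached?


elevation = 402 + 6 * 10 = 462 m

462 m


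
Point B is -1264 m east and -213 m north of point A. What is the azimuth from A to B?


az = atan2(-1264, -213) = -99.6 deg
adjusted to 0-360: 260.4 degrees

260.4 degrees


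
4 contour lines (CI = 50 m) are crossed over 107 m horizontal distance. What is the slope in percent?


elevation change = 4 * 50 = 200 m
slope = 200 / 107 * 100 = 186.9%

186.9%


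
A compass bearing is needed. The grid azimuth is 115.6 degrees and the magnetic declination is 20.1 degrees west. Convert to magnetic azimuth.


magnetic azimuth = grid azimuth - declination (east +ve)
mag_az = 115.6 - -20.1 = 135.7 degrees

135.7 degrees


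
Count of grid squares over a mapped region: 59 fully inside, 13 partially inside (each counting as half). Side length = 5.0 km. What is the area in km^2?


effective squares = 59 + 13 * 0.5 = 65.5
area = 65.5 * 25.0 = 1637.5 km^2

1637.5 km^2


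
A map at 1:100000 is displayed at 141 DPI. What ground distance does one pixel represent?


pixel_cm = 2.54 / 141 ≈ 0.018014 cm
ground = pixel_cm * 100000 / 100 = 2.54 * 100000 / (141 * 100) = 254000 / 14100 ≈ 18.01 m

18.01 m


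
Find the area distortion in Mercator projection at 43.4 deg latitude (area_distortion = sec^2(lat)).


area_distortion = 1/cos^2(43.4) = 1.894

1.894


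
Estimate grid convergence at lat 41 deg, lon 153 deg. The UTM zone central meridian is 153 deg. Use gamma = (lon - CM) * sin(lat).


gamma = (153 - 153) * sin(41) = 0 * 0.656059 = 0.0 degrees

0.0 degrees


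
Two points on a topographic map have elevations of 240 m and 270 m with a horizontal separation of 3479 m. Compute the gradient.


gradient = (270 - 240) / 3479 = 30 / 3479 = 0.0086

0.0086


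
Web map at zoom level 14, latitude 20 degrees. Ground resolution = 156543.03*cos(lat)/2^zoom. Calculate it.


res = 156543.03 * cos(20) / 2^14 = 156543.03 * 0.93969262 / 16384 = 8.98 m/pixel

8.98 m/pixel


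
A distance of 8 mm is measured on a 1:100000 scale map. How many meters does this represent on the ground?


ground = 8 mm * 100000 / 1000 = 800.0 m

800.0 m


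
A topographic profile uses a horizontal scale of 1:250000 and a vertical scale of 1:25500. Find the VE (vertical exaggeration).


VE = horizontal_scale / vertical_scale = 250000 / 25500 ≈ 9.8

9.8x


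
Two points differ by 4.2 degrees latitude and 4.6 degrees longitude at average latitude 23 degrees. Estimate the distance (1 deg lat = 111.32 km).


dlat_km = 4.2 * 111.32 = 467.544
dlon_km = 4.6 * 111.32 * cos(23) ≈ 471.365
dist = sqrt(467.544^2 + 471.365^2) ≈ 663.9 km

663.9 km


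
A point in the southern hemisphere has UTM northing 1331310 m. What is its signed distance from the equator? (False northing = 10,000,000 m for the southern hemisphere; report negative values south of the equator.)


For southern: actual = 1331310 - 10000000 = -8668690 m

-8668690 m


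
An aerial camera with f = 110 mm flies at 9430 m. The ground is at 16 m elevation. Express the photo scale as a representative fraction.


scale = f / (H - h) = 110 mm / 9414 m = 110 / 9414000 = 1:85582

1:85582


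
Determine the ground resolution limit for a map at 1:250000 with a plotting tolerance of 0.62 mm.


ground = 0.62 mm * 250000 / 1000 = 155.0 m

155.0 m


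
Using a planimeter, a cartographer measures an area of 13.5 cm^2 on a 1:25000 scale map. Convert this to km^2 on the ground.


ground_area = 13.5 * (25000/100)^2 = 843750.0 m^2 = 0.84375 km^2 ≈ 0.844 km^2

0.844 km^2


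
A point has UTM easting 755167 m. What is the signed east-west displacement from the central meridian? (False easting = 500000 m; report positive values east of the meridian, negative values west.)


displacement = 755167 - 500000 = 255167 m

255167 m


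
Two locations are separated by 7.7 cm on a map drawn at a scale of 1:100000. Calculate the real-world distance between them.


ground = 7.7 cm * 100000 / 100 = 7700.0 m = 7.7 km

7.7 km


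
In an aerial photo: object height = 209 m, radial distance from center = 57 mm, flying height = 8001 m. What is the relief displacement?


d = h * r / H = 209 * 57 / 8001 = 1.49 mm

1.49 mm


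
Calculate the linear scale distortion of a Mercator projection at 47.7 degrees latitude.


SF = 1 / cos(47.7) = 1 / 0.673013 = 1.486

1.486


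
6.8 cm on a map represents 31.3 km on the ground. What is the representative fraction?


ground = 31.3 km = 3130000 cm; RF denominator = ground / map = 3130000 / 6.8 ≈ 460294; RF = 1:460294

1:460294


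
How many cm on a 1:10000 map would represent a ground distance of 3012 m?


map_cm = 3012 * 100 / 10000 = 30.12 cm

30.12 cm


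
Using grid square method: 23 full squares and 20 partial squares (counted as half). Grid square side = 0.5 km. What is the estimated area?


effective squares = 23 + 20 * 0.5 = 33.0
area = 33.0 * 0.25 = 8.25 km^2

8.25 km^2


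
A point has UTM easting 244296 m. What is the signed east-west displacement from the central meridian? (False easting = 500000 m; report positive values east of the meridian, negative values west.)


displacement = 244296 - 500000 = -255704 m

-255704 m


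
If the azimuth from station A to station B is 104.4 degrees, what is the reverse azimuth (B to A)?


back azimuth = (104.4 + 180) mod 360 = 284.4 degrees

284.4 degrees


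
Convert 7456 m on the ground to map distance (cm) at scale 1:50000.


map_cm = 7456 * 100 / 50000 = 14.912 cm ≈ 14.91 cm

14.91 cm


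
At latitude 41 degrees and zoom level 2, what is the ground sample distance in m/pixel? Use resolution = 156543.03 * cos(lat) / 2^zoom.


res = 156543.03 * cos(41) / 2^2 = 156543.03 * 0.75470958 / 4 = 29536.13 m/pixel

29536.13 m/pixel


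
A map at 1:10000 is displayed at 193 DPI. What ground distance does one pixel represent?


pixel_cm = 2.54 / 193 ≈ 0.013161 cm
ground = pixel_cm * 10000 / 100 = 2.54 * 10000 / (193 * 100) = 25400 / 19300 ≈ 1.32 m

1.32 m


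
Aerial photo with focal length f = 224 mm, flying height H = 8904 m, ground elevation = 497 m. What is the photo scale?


scale = f / (H - h) = 224 mm / 8407 m = 224 / 8407000 = 1:37531

1:37531


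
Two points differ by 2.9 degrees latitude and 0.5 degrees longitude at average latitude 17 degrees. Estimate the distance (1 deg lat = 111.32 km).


dlat_km = 2.9 * 111.32 = 322.828
dlon_km = 0.5 * 111.32 * cos(17) ≈ 53.228
dist = sqrt(322.828^2 + 53.228^2) ≈ 327.2 km

327.2 km


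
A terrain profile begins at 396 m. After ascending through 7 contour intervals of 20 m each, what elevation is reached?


elevation = 396 + 7 * 20 = 536 m

536 m


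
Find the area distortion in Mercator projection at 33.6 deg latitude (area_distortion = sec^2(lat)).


area_distortion = 1/cos^2(33.6) = 1.441

1.441


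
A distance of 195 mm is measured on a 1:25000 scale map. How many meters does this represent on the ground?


ground = 195 mm * 25000 / 1000 = 4875.0 m

4875.0 m


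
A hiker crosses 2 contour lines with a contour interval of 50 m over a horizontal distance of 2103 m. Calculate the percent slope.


elevation change = 2 * 50 = 100 m
slope = 100 / 2103 * 100 = 4.8%

4.8%


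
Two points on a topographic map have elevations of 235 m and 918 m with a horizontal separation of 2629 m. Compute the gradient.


gradient = (918 - 235) / 2629 = 683 / 2629 = 0.2598

0.2598


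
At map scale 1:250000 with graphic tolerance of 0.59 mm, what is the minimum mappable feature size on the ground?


ground = 0.59 mm * 250000 / 1000 = 147.5 m

147.5 m


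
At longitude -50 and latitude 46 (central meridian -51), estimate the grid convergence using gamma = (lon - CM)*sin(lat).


gamma = (-50 - -51) * sin(46) = 1 * 0.71934 = 0.719 degrees

0.719 degrees


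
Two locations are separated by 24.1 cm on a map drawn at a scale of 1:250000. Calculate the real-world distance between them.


ground = 24.1 cm * 250000 / 100 = 60250.0 m = 60.25 km

60.25 km


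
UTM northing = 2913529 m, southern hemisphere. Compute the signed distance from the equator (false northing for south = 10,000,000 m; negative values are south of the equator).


For southern: actual = 2913529 - 10000000 = -7086471 m

-7086471 m


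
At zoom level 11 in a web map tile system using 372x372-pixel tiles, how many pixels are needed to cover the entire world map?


tiles per axis = 2^11 = 2048
total tiles = 2048^2 = 4194304
pixels per axis = 2048 * 372 = 761856
total pixels = 761856^2 = 580424564736

580424564736 pixels


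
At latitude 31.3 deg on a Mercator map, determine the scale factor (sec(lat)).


SF = 1 / cos(31.3) = 1 / 0.854459 = 1.17

1.17


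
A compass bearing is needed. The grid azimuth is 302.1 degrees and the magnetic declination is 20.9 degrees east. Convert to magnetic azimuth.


magnetic azimuth = grid azimuth - declination (east +ve)
mag_az = 302.1 - 20.9 = 281.2 degrees

281.2 degrees


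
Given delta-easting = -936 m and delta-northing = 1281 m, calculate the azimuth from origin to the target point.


az = atan2(-936, 1281) = -36.2 deg
adjusted to 0-360: 323.8 degrees

323.8 degrees


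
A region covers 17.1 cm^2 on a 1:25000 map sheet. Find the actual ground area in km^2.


ground_area = 17.1 * (25000/100)^2 = 1068750.0 m^2 = 1.06875 km^2 ≈ 1.069 km^2

1.069 km^2


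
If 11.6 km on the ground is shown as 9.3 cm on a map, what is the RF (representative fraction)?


ground = 11.6 km = 1160000 cm; RF denominator = ground / map = 1160000 / 9.3 ≈ 124731; RF = 1:124731

1:124731


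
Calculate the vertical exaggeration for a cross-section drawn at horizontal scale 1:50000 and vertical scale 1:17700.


VE = horizontal_scale / vertical_scale = 50000 / 17700 ≈ 2.8

2.8x


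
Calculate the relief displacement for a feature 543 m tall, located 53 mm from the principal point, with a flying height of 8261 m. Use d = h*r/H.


d = h * r / H = 543 * 53 / 8261 = 3.48 mm

3.48 mm


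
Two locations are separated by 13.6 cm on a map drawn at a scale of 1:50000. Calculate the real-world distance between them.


ground = 13.6 cm * 50000 / 100 = 6800.0 m = 6.8 km

6.8 km


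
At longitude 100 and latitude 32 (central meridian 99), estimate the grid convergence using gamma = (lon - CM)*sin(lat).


gamma = (100 - 99) * sin(32) = 1 * 0.529919 = 0.53 degrees

0.53 degrees


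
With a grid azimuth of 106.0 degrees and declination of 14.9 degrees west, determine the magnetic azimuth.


magnetic azimuth = grid azimuth - declination (east +ve)
mag_az = 106.0 - -14.9 = 120.9 degrees

120.9 degrees


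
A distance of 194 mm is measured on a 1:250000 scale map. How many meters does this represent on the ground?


ground = 194 mm * 250000 / 1000 = 48500.0 m

48500.0 m


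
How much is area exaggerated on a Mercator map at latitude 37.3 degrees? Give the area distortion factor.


area_distortion = 1/cos^2(37.3) = 1.58

1.58


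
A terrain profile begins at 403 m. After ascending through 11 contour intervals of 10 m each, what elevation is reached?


elevation = 403 + 11 * 10 = 513 m

513 m


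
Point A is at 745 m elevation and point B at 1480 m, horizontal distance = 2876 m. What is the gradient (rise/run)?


gradient = (1480 - 745) / 2876 = 735 / 2876 = 0.2556

0.2556


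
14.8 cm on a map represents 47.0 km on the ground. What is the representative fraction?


ground = 47.0 km = 4700000 cm; RF denominator = ground / map = 4700000 / 14.8 ≈ 317568; RF = 1:317568

1:317568


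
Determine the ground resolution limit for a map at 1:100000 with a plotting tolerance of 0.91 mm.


ground = 0.91 mm * 100000 / 1000 = 91.0 m

91.0 m


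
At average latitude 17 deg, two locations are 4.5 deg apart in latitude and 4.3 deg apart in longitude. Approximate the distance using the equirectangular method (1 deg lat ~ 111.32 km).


dlat_km = 4.5 * 111.32 = 500.94
dlon_km = 4.3 * 111.32 * cos(17) ≈ 457.76
dist = sqrt(500.94^2 + 457.76^2) ≈ 678.6 km

678.6 km


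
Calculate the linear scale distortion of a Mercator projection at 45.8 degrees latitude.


SF = 1 / cos(45.8) = 1 / 0.697165 = 1.434

1.434


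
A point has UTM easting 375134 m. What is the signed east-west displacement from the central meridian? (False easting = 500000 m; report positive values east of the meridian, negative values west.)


displacement = 375134 - 500000 = -124866 m

-124866 m


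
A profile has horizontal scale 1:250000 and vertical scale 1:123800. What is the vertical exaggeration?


VE = horizontal_scale / vertical_scale = 250000 / 123800 ≈ 2.0

2.0x


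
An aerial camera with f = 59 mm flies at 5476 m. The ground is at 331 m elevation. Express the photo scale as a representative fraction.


scale = f / (H - h) = 59 mm / 5145 m = 59 / 5145000 = 1:87203

1:87203


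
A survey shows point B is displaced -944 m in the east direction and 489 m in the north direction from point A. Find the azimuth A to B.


az = atan2(-944, 489) = -62.6 deg
adjusted to 0-360: 297.4 degrees

297.4 degrees


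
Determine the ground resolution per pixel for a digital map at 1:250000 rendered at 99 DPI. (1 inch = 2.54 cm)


pixel_cm = 2.54 / 99 ≈ 0.025657 cm
ground = pixel_cm * 250000 / 100 = 2.54 * 250000 / (99 * 100) = 635000 / 9900 ≈ 64.14 m

64.14 m


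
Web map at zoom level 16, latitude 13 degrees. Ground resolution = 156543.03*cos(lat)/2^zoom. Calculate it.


res = 156543.03 * cos(13) / 2^16 = 156543.03 * 0.97437006 / 65536 = 2.33 m/pixel

2.33 m/pixel


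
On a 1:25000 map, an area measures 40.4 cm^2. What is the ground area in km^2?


ground_area = 40.4 * (25000/100)^2 = 2525000.0 m^2 = 2.525 km^2

2.525 km^2


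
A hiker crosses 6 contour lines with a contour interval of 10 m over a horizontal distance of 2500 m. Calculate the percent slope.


elevation change = 6 * 10 = 60 m
slope = 60 / 2500 * 100 = 2.4%

2.4%


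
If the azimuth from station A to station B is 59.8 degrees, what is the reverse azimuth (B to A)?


back azimuth = (59.8 + 180) mod 360 = 239.8 degrees

239.8 degrees


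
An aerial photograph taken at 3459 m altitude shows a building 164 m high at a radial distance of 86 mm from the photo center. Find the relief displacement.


d = h * r / H = 164 * 86 / 3459 = 4.08 mm

4.08 mm


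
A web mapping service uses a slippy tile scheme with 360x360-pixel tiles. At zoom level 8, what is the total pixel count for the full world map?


tiles per axis = 2^8 = 256
total tiles = 256^2 = 65536
pixels per axis = 256 * 360 = 92160
total pixels = 92160^2 = 8493465600

8493465600 pixels
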